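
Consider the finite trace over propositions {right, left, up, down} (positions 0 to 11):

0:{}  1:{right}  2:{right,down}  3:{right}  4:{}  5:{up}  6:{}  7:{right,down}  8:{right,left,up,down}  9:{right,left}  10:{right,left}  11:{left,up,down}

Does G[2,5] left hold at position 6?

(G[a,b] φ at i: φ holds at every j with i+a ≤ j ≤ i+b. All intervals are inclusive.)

Yes

Check left at every j in [8,11]:
  j=8: true
  j=9: true
  j=10: true
  j=11: true
All positions satisfy it → formula holds.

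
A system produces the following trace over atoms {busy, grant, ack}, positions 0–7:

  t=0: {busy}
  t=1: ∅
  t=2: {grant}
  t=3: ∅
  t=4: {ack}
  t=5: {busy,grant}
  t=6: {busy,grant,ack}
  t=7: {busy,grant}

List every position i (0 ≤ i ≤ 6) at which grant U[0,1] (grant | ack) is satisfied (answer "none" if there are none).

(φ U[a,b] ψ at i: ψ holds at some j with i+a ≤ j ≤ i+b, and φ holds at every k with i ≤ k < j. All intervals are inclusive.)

2, 4, 5, 6

Evaluate at each i in [0,6]:
  i=0: ✗ (no rhs in [0,1])
  i=1: ✗ (lhs fails at k=1 before rhs at j=2)
  i=2: ✓ (rhs at j=2)
  i=3: ✗ (lhs fails at k=3 before rhs at j=4)
  i=4: ✓ (rhs at j=4)
  i=5: ✓ (rhs at j=5)
  i=6: ✓ (rhs at j=6)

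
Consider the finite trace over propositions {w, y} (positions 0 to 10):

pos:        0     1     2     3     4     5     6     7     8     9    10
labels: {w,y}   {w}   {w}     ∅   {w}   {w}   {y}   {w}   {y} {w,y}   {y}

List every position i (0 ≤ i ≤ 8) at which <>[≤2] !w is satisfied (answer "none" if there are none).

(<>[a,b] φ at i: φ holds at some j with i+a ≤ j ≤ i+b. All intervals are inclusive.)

Evaluate at each i in [0,8]:
  i=0: ✗ (none in [0,2])
  i=1: ✓ (witness j=3)
  i=2: ✓ (witness j=3)
  i=3: ✓ (witness j=3)
  i=4: ✓ (witness j=6)
  i=5: ✓ (witness j=6)
  i=6: ✓ (witness j=6)
  i=7: ✓ (witness j=8)
  i=8: ✓ (witness j=8)

1, 2, 3, 4, 5, 6, 7, 8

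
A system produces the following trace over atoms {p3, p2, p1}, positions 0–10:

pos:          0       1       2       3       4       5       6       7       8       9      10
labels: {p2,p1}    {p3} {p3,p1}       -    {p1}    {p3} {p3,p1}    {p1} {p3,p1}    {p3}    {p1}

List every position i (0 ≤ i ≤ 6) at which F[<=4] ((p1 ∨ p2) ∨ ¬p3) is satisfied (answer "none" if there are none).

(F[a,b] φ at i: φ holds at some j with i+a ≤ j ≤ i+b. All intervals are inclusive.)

0, 1, 2, 3, 4, 5, 6

Evaluate at each i in [0,6]:
  i=0: ✓ (witness j=0)
  i=1: ✓ (witness j=2)
  i=2: ✓ (witness j=2)
  i=3: ✓ (witness j=3)
  i=4: ✓ (witness j=4)
  i=5: ✓ (witness j=6)
  i=6: ✓ (witness j=6)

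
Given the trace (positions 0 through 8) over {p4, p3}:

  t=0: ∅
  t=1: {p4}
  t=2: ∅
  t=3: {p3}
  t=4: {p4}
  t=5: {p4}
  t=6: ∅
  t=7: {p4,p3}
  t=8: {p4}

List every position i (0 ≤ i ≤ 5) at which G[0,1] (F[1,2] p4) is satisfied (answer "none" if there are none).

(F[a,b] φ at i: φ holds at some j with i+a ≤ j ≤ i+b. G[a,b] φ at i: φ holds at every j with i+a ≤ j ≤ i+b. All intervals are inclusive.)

Evaluate at each i in [0,5]:
  i=0: ✗ (fails at j=1)
  i=1: ✗ (fails at j=1)
  i=2: ✓ (all of [2,3])
  i=3: ✓ (all of [3,4])
  i=4: ✓ (all of [4,5])
  i=5: ✓ (all of [5,6])

2, 3, 4, 5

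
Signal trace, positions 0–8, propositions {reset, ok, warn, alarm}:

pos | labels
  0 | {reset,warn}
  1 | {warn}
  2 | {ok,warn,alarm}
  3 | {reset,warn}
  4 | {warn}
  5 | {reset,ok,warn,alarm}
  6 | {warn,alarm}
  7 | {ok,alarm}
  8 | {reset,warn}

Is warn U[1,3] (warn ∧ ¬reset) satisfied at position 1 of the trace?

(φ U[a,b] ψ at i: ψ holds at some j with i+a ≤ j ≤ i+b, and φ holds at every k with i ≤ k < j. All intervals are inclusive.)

Yes

Need some j in [2,4] with (warn ∧ ¬reset), and warn at every k in [1,j-1].
  j=2: (warn ∧ ¬reset) holds; warn holds at every k in [1,1] → satisfied.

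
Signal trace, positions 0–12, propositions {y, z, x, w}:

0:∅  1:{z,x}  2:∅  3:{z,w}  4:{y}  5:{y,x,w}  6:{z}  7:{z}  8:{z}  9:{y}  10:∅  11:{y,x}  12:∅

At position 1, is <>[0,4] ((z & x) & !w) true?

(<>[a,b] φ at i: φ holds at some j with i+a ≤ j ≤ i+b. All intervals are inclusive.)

Check ((z & x) & !w) at each j in [1,5]:
  j=1: true
  j=2: false
  j=3: false
  j=4: false
  j=5: false
Found at j=1 → formula holds.

Yes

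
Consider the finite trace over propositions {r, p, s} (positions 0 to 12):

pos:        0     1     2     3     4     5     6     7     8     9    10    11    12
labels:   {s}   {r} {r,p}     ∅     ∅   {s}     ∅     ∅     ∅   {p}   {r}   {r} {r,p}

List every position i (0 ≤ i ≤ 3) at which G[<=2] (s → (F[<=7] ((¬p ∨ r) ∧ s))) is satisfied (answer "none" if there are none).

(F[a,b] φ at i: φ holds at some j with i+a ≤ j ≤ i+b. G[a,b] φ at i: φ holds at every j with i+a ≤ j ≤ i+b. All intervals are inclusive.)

Evaluate at each i in [0,3]:
  i=0: ✓ (all of [0,2])
  i=1: ✓ (all of [1,3])
  i=2: ✓ (all of [2,4])
  i=3: ✓ (all of [3,5])

0, 1, 2, 3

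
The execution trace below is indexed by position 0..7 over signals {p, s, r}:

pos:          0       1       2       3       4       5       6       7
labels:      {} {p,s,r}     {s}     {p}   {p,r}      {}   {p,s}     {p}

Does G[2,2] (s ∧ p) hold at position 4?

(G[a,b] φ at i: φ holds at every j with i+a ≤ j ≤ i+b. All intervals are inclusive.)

Holds

Check (s ∧ p) at every j in [6,6]:
  j=6: true
All positions satisfy it → formula holds.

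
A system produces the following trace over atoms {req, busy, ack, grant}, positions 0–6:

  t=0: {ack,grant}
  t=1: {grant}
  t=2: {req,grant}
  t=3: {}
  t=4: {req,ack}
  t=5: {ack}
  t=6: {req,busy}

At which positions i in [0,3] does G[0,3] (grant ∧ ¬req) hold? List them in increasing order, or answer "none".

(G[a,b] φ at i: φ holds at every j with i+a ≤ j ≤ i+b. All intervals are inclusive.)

Evaluate at each i in [0,3]:
  i=0: ✗ (fails at j=2)
  i=1: ✗ (fails at j=2)
  i=2: ✗ (fails at j=2)
  i=3: ✗ (fails at j=3)

none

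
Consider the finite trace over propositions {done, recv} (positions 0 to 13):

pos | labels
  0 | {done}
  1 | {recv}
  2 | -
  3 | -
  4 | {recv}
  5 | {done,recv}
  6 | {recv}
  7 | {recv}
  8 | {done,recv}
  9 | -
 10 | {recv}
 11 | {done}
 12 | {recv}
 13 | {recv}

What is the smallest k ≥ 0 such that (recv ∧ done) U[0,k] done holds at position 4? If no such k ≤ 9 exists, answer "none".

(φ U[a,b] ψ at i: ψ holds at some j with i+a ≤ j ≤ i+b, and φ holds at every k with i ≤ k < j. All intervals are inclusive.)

none

Need earliest j ≥ 4 with done, and (recv ∧ done) at every k in [4,j-1].
  j=4: rhs fails.
  j=5: rhs holds but lhs fails at k=4.
  j=6: rhs fails.
  j=7: rhs fails.
  j=8: rhs holds but lhs fails at k=4.
  j=9: rhs fails.
  j=10: rhs fails.
  j=11: rhs holds but lhs fails at k=4.
  j=12: rhs fails.
  j=13: rhs fails.
No witness within the range → none.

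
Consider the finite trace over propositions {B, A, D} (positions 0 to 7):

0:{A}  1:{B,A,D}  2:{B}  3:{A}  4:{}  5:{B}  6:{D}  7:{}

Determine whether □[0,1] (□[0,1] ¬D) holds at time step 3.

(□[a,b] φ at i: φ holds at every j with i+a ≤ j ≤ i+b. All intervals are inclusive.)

Holds

Check □[0,1] ¬D at every j in [3,4]:
  j=3: holds on [3,4]
  j=4: holds on [4,5]
All positions satisfy it → formula holds.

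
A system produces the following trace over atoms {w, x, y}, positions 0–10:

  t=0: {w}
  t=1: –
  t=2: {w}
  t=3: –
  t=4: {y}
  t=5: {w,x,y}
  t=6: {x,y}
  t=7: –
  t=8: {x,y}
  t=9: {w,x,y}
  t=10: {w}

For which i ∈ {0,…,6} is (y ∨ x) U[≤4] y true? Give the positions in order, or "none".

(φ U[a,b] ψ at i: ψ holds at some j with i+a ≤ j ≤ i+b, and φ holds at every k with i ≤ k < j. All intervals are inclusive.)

Evaluate at each i in [0,6]:
  i=0: ✗ (lhs fails at k=0 before rhs at j=4)
  i=1: ✗ (lhs fails at k=1 before rhs at j=4)
  i=2: ✗ (lhs fails at k=2 before rhs at j=4)
  i=3: ✗ (lhs fails at k=3 before rhs at j=4)
  i=4: ✓ (rhs at j=4)
  i=5: ✓ (rhs at j=5)
  i=6: ✓ (rhs at j=6)

4, 5, 6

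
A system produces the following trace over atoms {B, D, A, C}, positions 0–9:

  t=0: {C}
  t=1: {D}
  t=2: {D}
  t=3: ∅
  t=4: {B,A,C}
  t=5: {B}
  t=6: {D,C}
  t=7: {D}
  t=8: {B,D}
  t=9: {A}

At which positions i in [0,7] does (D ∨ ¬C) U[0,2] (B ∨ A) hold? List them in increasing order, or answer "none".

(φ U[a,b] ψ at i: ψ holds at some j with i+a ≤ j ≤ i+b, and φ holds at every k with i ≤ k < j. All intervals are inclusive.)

Evaluate at each i in [0,7]:
  i=0: ✗ (no rhs in [0,2])
  i=1: ✗ (no rhs in [1,3])
  i=2: ✓ (rhs at j=4; lhs holds on [2,3])
  i=3: ✓ (rhs at j=4; lhs holds on [3,3])
  i=4: ✓ (rhs at j=4)
  i=5: ✓ (rhs at j=5)
  i=6: ✓ (rhs at j=8; lhs holds on [6,7])
  i=7: ✓ (rhs at j=8; lhs holds on [7,7])

2, 3, 4, 5, 6, 7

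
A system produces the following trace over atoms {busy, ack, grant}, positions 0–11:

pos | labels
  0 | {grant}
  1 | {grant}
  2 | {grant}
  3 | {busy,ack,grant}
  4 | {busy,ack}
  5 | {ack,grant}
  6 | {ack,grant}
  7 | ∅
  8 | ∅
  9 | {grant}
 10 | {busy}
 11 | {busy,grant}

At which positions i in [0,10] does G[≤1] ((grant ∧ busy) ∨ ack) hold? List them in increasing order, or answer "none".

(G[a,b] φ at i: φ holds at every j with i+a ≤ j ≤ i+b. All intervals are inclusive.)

Evaluate at each i in [0,10]:
  i=0: ✗ (fails at j=0)
  i=1: ✗ (fails at j=1)
  i=2: ✗ (fails at j=2)
  i=3: ✓ (all of [3,4])
  i=4: ✓ (all of [4,5])
  i=5: ✓ (all of [5,6])
  i=6: ✗ (fails at j=7)
  i=7: ✗ (fails at j=7)
  i=8: ✗ (fails at j=8)
  i=9: ✗ (fails at j=9)
  i=10: ✗ (fails at j=10)

3, 4, 5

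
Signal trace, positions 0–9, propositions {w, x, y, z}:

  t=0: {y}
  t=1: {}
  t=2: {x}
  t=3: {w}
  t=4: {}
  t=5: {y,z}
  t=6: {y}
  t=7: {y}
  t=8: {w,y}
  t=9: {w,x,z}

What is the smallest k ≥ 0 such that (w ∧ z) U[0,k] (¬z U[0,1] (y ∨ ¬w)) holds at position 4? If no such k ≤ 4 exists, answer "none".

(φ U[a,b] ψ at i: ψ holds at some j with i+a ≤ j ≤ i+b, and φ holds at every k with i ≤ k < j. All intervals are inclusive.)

0

Need earliest j ≥ 4 with (¬z U[0,1] (y ∨ ¬w)), and (w ∧ z) at every k in [4,j-1].
  j=4: rhs holds (empty prefix). k = 0.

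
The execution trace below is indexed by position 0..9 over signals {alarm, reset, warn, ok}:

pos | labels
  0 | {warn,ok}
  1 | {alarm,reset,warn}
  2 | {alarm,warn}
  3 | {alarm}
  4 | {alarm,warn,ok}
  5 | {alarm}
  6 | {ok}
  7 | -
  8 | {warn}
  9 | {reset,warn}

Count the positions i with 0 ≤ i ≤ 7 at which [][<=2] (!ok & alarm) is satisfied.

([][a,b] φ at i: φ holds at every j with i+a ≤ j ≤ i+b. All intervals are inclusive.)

Evaluate at each i in [0,7]:
  i=0: ✗ (fails at j=0)
  i=1: ✓ (all of [1,3])
  i=2: ✗ (fails at j=4)
  i=3: ✗ (fails at j=4)
  i=4: ✗ (fails at j=4)
  i=5: ✗ (fails at j=6)
  i=6: ✗ (fails at j=6)
  i=7: ✗ (fails at j=7)
Positions where it holds: {1} → 1.

1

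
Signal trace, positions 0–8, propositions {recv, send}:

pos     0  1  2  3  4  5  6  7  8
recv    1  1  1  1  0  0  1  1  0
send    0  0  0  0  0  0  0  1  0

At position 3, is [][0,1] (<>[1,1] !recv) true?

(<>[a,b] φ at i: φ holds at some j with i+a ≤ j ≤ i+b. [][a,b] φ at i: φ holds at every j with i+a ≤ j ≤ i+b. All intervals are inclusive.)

Check <>[1,1] !recv at every j in [3,4]:
  j=3: holds (witness at 4)
  j=4: holds (witness at 5)
All positions satisfy it → formula holds.

True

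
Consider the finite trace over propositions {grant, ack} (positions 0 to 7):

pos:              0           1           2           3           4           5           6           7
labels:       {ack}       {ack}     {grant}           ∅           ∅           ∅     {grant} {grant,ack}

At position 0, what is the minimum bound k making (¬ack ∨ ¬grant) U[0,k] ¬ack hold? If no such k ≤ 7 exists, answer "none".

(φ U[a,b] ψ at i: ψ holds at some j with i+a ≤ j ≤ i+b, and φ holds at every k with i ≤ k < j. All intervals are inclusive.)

2

Need earliest j ≥ 0 with ¬ack, and (¬ack ∨ ¬grant) at every k in [0,j-1].
  j=0: rhs fails.
  j=1: rhs fails.
  j=2: rhs holds; lhs holds on [0,1]. k = 2.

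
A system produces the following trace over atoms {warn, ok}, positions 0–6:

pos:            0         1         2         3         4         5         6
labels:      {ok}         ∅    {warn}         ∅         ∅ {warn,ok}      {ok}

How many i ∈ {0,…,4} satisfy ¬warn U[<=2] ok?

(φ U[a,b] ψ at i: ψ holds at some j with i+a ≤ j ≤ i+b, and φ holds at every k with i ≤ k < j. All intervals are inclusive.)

Evaluate at each i in [0,4]:
  i=0: ✓ (rhs at j=0)
  i=1: ✗ (no rhs in [1,3])
  i=2: ✗ (no rhs in [2,4])
  i=3: ✓ (rhs at j=5; lhs holds on [3,4])
  i=4: ✓ (rhs at j=5; lhs holds on [4,4])
Positions where it holds: {0, 3, 4} → 3.

3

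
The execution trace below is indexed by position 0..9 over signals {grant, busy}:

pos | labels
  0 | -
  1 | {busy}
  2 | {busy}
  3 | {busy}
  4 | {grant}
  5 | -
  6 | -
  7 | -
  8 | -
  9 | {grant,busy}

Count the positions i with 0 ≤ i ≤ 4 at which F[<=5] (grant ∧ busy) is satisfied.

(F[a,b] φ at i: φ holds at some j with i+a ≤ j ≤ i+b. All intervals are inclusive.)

Evaluate at each i in [0,4]:
  i=0: ✗ (none in [0,5])
  i=1: ✗ (none in [1,6])
  i=2: ✗ (none in [2,7])
  i=3: ✗ (none in [3,8])
  i=4: ✓ (witness j=9)
Positions where it holds: {4} → 1.

1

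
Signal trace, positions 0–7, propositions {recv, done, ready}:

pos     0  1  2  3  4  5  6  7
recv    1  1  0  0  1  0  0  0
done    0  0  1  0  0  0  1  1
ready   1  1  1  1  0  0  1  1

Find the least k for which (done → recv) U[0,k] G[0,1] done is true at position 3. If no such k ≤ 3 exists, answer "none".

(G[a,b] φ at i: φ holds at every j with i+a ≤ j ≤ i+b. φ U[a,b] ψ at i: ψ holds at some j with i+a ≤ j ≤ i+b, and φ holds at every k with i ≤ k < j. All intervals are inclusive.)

Need earliest j ≥ 3 with G[0,1] done, and (done → recv) at every k in [3,j-1].
  j=3: rhs fails.
  j=4: rhs fails.
  j=5: rhs fails.
  j=6: rhs holds; lhs holds on [3,5]. k = 3.

3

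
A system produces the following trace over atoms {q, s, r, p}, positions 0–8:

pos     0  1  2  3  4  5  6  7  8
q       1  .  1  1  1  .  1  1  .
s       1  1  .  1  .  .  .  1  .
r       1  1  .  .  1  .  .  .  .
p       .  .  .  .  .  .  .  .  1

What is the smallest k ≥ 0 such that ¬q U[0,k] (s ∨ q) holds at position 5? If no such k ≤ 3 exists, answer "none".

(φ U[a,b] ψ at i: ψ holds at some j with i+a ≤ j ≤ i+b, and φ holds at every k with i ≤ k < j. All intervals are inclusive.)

Need earliest j ≥ 5 with (s ∨ q), and ¬q at every k in [5,j-1].
  j=5: rhs fails.
  j=6: rhs holds; lhs holds on [5,5]. k = 1.

1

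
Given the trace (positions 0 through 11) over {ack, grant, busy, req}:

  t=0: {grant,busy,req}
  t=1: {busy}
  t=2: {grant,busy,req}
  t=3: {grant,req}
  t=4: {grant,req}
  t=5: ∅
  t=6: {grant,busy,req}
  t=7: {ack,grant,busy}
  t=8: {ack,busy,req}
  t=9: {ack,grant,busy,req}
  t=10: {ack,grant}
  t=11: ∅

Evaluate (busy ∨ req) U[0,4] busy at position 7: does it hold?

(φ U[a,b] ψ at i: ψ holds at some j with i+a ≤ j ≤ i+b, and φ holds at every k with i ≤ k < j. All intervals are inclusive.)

Need some j in [7,11] with busy, and (busy ∨ req) at every k in [7,j-1].
  j=7: busy holds; no prefix to check → satisfied.

True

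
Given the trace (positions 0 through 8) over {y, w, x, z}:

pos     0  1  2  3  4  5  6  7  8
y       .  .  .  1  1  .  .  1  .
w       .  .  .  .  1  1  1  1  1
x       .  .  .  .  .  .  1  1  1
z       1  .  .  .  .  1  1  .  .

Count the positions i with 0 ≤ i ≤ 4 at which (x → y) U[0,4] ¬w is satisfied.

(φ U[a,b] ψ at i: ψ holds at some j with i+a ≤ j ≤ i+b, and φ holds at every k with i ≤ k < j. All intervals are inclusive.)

4

Evaluate at each i in [0,4]:
  i=0: ✓ (rhs at j=0)
  i=1: ✓ (rhs at j=1)
  i=2: ✓ (rhs at j=2)
  i=3: ✓ (rhs at j=3)
  i=4: ✗ (no rhs in [4,8])
Positions where it holds: {0, 1, 2, 3} → 4.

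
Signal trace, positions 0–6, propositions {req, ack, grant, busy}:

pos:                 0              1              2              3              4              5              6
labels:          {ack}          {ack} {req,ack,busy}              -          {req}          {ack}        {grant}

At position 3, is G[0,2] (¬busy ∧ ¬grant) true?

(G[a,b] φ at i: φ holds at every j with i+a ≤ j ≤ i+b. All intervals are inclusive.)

Check (¬busy ∧ ¬grant) at every j in [3,5]:
  j=3: true
  j=4: true
  j=5: true
All positions satisfy it → formula holds.

True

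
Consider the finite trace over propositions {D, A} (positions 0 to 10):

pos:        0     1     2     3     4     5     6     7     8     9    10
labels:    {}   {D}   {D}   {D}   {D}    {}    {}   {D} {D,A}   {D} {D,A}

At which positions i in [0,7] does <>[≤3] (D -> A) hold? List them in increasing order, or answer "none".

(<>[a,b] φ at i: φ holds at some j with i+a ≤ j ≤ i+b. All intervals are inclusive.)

0, 2, 3, 4, 5, 6, 7

Evaluate at each i in [0,7]:
  i=0: ✓ (witness j=0)
  i=1: ✗ (none in [1,4])
  i=2: ✓ (witness j=5)
  i=3: ✓ (witness j=5)
  i=4: ✓ (witness j=5)
  i=5: ✓ (witness j=5)
  i=6: ✓ (witness j=6)
  i=7: ✓ (witness j=8)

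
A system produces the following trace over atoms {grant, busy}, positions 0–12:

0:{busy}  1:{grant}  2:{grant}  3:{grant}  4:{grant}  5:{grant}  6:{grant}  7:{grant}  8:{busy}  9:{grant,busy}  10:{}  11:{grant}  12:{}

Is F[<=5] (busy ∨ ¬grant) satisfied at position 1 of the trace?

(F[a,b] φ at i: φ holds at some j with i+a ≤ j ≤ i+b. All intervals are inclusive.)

False

Check (busy ∨ ¬grant) at each j in [1,6]:
  j=1: false
  j=2: false
  j=3: false
  j=4: false
  j=5: false
  j=6: false
No position in the window satisfies it → formula fails.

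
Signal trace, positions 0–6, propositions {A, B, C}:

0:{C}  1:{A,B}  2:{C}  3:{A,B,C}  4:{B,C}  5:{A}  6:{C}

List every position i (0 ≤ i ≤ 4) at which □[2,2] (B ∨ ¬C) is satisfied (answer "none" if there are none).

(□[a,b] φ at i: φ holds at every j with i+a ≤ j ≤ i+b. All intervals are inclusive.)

1, 2, 3

Evaluate at each i in [0,4]:
  i=0: ✗ (fails at j=2)
  i=1: ✓ (all of [3,3])
  i=2: ✓ (all of [4,4])
  i=3: ✓ (all of [5,5])
  i=4: ✗ (fails at j=6)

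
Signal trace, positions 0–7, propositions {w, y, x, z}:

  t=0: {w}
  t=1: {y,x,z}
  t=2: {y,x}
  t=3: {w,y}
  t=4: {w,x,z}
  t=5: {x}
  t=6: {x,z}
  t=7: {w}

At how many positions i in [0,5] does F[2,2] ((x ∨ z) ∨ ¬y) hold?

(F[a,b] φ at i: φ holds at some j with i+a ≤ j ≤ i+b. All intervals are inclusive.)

5

Evaluate at each i in [0,5]:
  i=0: ✓ (witness j=2)
  i=1: ✗ (none in [3,3])
  i=2: ✓ (witness j=4)
  i=3: ✓ (witness j=5)
  i=4: ✓ (witness j=6)
  i=5: ✓ (witness j=7)
Positions where it holds: {0, 2, 3, 4, 5} → 5.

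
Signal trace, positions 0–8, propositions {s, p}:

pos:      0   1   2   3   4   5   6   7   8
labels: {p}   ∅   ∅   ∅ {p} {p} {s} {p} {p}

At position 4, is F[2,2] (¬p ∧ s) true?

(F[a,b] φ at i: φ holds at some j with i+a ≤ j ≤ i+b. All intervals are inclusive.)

Check (¬p ∧ s) at each j in [6,6]:
  j=6: true
Found at j=6 → formula holds.

Holds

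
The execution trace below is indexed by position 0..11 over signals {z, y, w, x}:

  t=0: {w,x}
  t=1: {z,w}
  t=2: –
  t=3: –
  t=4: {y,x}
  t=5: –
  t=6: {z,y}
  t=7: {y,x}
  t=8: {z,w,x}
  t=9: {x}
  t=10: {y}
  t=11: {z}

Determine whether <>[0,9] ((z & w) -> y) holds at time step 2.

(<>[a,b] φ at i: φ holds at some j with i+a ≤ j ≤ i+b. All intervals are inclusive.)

Check ((z & w) -> y) at each j in [2,11]:
  j=2: true
  j=3: true
  j=4: true
  j=5: true
  j=6: true
  j=7: true
  j=8: false
  j=9: true
  j=10: true
  j=11: true
Found at j=2 → formula holds.

True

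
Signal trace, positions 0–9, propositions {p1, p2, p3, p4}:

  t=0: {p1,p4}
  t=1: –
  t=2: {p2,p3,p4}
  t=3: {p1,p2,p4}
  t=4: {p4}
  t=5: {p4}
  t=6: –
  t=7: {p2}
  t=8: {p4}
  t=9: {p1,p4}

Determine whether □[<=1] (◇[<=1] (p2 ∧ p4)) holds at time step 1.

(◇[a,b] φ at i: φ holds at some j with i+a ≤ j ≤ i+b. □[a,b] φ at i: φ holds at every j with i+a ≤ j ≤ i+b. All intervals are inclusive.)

Check ◇[<=1] (p2 ∧ p4) at every j in [1,2]:
  j=1: holds (witness at 2)
  j=2: holds (witness at 2)
All positions satisfy it → formula holds.

True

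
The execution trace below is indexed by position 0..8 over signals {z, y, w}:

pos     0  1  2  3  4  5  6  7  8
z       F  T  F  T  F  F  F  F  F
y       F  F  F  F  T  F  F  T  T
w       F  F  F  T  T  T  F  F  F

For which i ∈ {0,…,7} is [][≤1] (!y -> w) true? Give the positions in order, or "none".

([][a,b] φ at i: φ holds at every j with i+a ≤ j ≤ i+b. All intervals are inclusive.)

Evaluate at each i in [0,7]:
  i=0: ✗ (fails at j=0)
  i=1: ✗ (fails at j=1)
  i=2: ✗ (fails at j=2)
  i=3: ✓ (all of [3,4])
  i=4: ✓ (all of [4,5])
  i=5: ✗ (fails at j=6)
  i=6: ✗ (fails at j=6)
  i=7: ✓ (all of [7,8])

3, 4, 7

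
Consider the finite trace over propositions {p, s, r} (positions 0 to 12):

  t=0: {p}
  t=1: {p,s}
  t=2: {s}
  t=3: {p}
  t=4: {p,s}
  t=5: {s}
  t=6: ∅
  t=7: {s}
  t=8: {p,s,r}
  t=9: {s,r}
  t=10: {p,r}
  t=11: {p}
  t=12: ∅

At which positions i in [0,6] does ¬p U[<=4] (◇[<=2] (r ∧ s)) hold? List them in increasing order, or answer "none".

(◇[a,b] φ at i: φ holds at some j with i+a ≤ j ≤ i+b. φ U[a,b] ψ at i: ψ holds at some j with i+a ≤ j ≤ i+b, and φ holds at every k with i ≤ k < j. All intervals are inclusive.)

5, 6

Evaluate at each i in [0,6]:
  i=0: ✗ (no rhs in [0,4])
  i=1: ✗ (no rhs in [1,5])
  i=2: ✗ (lhs fails at k=3 before rhs at j=6)
  i=3: ✗ (lhs fails at k=3 before rhs at j=6)
  i=4: ✗ (lhs fails at k=4 before rhs at j=6)
  i=5: ✓ (rhs at j=6; lhs holds on [5,5])
  i=6: ✓ (rhs at j=6)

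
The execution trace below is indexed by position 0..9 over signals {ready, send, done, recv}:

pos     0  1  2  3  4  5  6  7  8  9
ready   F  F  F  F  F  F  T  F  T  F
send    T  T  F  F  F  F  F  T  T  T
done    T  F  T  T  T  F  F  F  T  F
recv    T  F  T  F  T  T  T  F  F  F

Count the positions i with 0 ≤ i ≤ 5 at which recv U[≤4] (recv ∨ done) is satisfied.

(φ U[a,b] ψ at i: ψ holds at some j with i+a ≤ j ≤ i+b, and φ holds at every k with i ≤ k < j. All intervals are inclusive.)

5

Evaluate at each i in [0,5]:
  i=0: ✓ (rhs at j=0)
  i=1: ✗ (lhs fails at k=1 before rhs at j=2)
  i=2: ✓ (rhs at j=2)
  i=3: ✓ (rhs at j=3)
  i=4: ✓ (rhs at j=4)
  i=5: ✓ (rhs at j=5)
Positions where it holds: {0, 2, 3, 4, 5} → 5.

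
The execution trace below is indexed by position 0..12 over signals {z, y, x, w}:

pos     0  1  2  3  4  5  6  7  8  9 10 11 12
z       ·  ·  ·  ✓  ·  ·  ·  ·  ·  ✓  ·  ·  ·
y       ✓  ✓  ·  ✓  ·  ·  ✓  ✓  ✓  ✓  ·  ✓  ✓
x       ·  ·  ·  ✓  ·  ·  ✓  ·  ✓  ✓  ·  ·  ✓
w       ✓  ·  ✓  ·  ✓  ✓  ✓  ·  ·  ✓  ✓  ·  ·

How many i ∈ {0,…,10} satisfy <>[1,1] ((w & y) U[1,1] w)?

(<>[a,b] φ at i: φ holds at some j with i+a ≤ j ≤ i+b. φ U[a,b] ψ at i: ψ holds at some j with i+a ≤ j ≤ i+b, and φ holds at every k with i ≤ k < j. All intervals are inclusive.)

Evaluate at each i in [0,10]:
  i=0: ✗ (none in [1,1])
  i=1: ✗ (none in [2,2])
  i=2: ✗ (none in [3,3])
  i=3: ✗ (none in [4,4])
  i=4: ✗ (none in [5,5])
  i=5: ✗ (none in [6,6])
  i=6: ✗ (none in [7,7])
  i=7: ✗ (none in [8,8])
  i=8: ✓ (witness j=9)
  i=9: ✗ (none in [10,10])
  i=10: ✗ (none in [11,11])
Positions where it holds: {8} → 1.

1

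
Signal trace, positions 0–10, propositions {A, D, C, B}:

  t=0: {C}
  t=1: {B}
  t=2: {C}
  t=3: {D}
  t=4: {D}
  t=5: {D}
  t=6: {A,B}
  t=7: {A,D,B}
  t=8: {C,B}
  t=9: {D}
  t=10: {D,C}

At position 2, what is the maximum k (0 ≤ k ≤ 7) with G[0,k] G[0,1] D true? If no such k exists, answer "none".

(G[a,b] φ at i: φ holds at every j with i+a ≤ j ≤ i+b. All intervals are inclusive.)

none

G[0,1] D must hold from j=2 onward; find where it first fails.
  j=2: fails → no k works.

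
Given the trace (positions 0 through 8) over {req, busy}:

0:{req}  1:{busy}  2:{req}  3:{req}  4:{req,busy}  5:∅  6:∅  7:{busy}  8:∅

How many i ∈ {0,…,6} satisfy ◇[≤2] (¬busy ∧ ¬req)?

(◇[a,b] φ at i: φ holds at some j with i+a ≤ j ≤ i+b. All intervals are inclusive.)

4

Evaluate at each i in [0,6]:
  i=0: ✗ (none in [0,2])
  i=1: ✗ (none in [1,3])
  i=2: ✗ (none in [2,4])
  i=3: ✓ (witness j=5)
  i=4: ✓ (witness j=5)
  i=5: ✓ (witness j=5)
  i=6: ✓ (witness j=6)
Positions where it holds: {3, 4, 5, 6} → 4.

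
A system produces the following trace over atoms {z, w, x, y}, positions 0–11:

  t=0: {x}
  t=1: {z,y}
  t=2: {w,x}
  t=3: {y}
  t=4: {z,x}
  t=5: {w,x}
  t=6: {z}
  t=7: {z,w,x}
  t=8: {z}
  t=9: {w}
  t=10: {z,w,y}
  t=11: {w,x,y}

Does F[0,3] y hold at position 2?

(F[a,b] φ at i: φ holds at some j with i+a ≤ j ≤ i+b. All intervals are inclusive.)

Check y at each j in [2,5]:
  j=2: false
  j=3: true
  j=4: false
  j=5: false
Found at j=3 → formula holds.

Yes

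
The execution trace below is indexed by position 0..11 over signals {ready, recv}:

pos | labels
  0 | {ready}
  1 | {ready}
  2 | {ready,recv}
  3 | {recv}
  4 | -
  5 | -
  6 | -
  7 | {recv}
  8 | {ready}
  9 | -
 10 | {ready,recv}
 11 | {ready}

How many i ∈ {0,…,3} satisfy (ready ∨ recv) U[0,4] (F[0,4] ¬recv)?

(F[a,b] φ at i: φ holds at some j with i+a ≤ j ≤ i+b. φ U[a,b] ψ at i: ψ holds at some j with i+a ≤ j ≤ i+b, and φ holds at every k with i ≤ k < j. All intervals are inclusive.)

Evaluate at each i in [0,3]:
  i=0: ✓ (rhs at j=0)
  i=1: ✓ (rhs at j=1)
  i=2: ✓ (rhs at j=2)
  i=3: ✓ (rhs at j=3)
Positions where it holds: {0, 1, 2, 3} → 4.

4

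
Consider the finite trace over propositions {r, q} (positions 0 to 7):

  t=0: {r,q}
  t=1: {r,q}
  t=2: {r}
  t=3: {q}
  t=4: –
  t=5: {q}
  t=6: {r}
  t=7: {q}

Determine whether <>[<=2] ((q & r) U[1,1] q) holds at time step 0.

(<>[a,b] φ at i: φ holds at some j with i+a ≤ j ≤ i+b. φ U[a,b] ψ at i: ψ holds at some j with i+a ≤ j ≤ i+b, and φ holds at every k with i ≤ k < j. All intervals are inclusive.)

Check ((q & r) U[1,1] q) at each j in [0,2]:
  j=0: holds
  j=1: fails
  j=2: fails
Found at j=0 → formula holds.

Yes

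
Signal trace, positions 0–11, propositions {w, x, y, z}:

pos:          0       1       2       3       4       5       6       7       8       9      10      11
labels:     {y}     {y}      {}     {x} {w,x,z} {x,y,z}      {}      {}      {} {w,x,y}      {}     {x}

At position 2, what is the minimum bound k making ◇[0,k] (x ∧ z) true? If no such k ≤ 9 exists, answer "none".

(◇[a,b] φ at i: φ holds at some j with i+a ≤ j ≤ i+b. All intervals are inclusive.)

Scan j = 2,3,… for (x ∧ z):
  j=2: fails
  j=3: fails
  j=4: holds
First hit at j=4, so smallest k = 4-2 = 2.

2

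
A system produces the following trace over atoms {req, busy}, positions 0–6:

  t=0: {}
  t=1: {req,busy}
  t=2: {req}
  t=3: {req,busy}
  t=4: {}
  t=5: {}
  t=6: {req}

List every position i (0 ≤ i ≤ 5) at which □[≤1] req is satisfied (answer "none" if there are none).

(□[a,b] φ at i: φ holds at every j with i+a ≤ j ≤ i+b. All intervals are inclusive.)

1, 2

Evaluate at each i in [0,5]:
  i=0: ✗ (fails at j=0)
  i=1: ✓ (all of [1,2])
  i=2: ✓ (all of [2,3])
  i=3: ✗ (fails at j=4)
  i=4: ✗ (fails at j=4)
  i=5: ✗ (fails at j=5)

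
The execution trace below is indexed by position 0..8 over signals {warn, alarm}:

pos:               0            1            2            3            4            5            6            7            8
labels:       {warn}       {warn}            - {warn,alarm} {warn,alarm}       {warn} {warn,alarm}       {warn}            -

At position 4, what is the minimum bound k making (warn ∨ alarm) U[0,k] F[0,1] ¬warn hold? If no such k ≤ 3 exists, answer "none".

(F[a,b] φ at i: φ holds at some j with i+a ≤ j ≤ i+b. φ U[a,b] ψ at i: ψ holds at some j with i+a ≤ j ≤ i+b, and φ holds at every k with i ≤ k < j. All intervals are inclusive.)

Need earliest j ≥ 4 with F[0,1] ¬warn, and (warn ∨ alarm) at every k in [4,j-1].
  j=4: rhs fails.
  j=5: rhs fails.
  j=6: rhs fails.
  j=7: rhs holds; lhs holds on [4,6]. k = 3.

3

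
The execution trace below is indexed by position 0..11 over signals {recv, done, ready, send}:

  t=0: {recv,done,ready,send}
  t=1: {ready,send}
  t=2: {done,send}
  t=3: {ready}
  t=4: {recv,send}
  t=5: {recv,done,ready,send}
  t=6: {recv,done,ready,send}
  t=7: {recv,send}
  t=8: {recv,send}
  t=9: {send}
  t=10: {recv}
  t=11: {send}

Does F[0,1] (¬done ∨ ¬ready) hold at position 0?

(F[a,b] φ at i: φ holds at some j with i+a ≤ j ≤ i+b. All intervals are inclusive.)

Check (¬done ∨ ¬ready) at each j in [0,1]:
  j=0: false
  j=1: true
Found at j=1 → formula holds.

Holds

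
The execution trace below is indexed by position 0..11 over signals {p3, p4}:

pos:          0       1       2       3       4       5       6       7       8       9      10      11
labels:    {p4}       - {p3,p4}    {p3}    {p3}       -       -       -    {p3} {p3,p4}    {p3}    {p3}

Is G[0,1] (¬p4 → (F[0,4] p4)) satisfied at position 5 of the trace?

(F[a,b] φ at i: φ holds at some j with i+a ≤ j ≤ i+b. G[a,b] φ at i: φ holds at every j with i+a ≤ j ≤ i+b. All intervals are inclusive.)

Check (¬p4 → (F[0,4] p4)) at every j in [5,6]:
  j=5: antecedent true; consequent holds (witness at 9) → ✓
  j=6: antecedent true; consequent holds (witness at 9) → ✓
All positions satisfy it → formula holds.

Yes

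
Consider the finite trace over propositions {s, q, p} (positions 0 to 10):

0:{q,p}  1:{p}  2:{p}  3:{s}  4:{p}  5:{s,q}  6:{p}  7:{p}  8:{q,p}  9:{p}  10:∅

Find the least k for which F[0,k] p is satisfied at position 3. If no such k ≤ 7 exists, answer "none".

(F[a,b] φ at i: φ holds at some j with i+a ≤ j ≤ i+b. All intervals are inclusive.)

Scan j = 3,4,… for p:
  j=3: fails
  j=4: holds
First hit at j=4, so smallest k = 4-3 = 1.

1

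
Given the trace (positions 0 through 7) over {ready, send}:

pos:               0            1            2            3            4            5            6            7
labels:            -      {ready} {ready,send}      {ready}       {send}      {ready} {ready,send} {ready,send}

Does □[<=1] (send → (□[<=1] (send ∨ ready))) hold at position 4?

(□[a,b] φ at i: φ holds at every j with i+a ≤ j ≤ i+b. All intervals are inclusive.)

Yes

Check (send → (□[<=1] (send ∨ ready))) at every j in [4,5]:
  j=4: antecedent true; consequent holds on [4,5] → ✓
  j=5: antecedent false → ✓
All positions satisfy it → formula holds.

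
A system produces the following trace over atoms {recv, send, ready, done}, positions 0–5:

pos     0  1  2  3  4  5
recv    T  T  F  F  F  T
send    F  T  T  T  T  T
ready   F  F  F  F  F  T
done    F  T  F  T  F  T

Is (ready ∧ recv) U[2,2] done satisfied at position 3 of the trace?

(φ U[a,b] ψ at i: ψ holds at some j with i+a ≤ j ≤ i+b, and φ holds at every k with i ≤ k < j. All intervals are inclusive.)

False

Need some j in [5,5] with done, and (ready ∧ recv) at every k in [3,j-1].
  j=5: done holds, but (ready ∧ recv) fails at k=3 → not this j.
No j in the window works → until fails.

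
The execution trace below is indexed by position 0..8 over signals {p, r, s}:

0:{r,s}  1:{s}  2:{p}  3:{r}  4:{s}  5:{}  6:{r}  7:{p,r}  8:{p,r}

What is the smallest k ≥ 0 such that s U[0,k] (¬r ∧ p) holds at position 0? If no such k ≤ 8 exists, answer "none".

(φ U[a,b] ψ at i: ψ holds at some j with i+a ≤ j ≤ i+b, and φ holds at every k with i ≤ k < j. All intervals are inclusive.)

Need earliest j ≥ 0 with (¬r ∧ p), and s at every k in [0,j-1].
  j=0: rhs fails.
  j=1: rhs fails.
  j=2: rhs holds; lhs holds on [0,1]. k = 2.

2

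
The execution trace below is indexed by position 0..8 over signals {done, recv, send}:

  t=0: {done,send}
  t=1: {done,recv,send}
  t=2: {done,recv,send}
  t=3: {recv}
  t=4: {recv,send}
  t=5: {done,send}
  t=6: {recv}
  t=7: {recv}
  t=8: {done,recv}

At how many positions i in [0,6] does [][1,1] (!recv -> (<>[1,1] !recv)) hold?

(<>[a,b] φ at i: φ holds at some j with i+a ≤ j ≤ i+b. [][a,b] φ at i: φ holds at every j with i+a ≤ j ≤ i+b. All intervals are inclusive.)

6

Evaluate at each i in [0,6]:
  i=0: ✓ (all of [1,1])
  i=1: ✓ (all of [2,2])
  i=2: ✓ (all of [3,3])
  i=3: ✓ (all of [4,4])
  i=4: ✗ (fails at j=5)
  i=5: ✓ (all of [6,6])
  i=6: ✓ (all of [7,7])
Positions where it holds: {0, 1, 2, 3, 5, 6} → 6.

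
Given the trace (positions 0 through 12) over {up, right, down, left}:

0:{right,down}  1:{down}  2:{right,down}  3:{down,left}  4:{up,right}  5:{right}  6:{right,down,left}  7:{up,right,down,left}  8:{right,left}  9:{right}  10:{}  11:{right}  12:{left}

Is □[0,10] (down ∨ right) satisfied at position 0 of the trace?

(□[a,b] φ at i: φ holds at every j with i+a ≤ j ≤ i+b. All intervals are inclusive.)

Check (down ∨ right) at every j in [0,10]:
  j=0: true
  j=1: true
  j=2: true
  j=3: true
  j=4: true
  j=5: true
  j=6: true
  j=7: true
  j=8: true
  j=9: true
  j=10: false
Fails at j=10 → formula fails.

False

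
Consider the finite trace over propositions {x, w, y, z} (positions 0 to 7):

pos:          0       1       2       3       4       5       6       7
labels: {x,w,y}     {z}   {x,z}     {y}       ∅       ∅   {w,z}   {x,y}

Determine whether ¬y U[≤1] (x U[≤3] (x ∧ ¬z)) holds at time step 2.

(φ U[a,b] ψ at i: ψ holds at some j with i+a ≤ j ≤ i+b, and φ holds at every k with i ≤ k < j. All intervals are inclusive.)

False

Need some j in [2,3] with (x U[≤3] (x ∧ ¬z)), and ¬y at every k in [2,j-1].
  j=2: (x U[≤3] (x ∧ ¬z)) — fails.
  j=3: (x U[≤3] (x ∧ ¬z)) — fails.
No j in the window works → until fails.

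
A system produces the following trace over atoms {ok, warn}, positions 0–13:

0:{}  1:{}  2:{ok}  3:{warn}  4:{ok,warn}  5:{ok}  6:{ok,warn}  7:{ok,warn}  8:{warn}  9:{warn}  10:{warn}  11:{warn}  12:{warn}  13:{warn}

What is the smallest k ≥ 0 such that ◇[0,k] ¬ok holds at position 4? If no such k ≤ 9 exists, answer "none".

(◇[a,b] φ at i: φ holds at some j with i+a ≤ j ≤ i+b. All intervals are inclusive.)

4

Scan j = 4,5,… for ¬ok:
  j=4: fails
  j=5: fails
  j=6: fails
  j=7: fails
  j=8: holds
First hit at j=8, so smallest k = 8-4 = 4.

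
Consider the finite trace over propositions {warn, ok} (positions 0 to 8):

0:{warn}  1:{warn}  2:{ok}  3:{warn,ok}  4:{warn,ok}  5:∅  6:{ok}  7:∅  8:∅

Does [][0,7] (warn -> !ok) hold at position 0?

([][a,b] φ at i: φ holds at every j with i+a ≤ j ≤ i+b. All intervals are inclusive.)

Check (warn -> !ok) at every j in [0,7]:
  j=0: antecedent true; consequent true → ✓
  j=1: antecedent true; consequent true → ✓
  j=2: antecedent false → ✓
  j=3: antecedent true; consequent false → ✗
  j=4: antecedent true; consequent false → ✗
  j=5: antecedent false → ✓
  j=6: antecedent false → ✓
  j=7: antecedent false → ✓
Fails at j=3 → formula fails.

Does not hold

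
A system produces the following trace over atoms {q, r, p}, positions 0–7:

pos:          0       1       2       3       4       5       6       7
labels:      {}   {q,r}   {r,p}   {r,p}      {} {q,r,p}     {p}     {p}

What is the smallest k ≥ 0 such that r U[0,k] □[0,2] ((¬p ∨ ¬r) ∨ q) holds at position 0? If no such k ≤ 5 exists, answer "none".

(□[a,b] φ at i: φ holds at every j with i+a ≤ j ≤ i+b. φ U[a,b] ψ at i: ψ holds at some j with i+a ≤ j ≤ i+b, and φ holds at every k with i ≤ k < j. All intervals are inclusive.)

Need earliest j ≥ 0 with □[0,2] ((¬p ∨ ¬r) ∨ q), and r at every k in [0,j-1].
  j=0: rhs fails.
  j=1: rhs fails.
  j=2: rhs fails.
  j=3: rhs fails.
  j=4: rhs holds but lhs fails at k=0.
  j=5: rhs holds but lhs fails at k=0.
No witness within the range → none.

none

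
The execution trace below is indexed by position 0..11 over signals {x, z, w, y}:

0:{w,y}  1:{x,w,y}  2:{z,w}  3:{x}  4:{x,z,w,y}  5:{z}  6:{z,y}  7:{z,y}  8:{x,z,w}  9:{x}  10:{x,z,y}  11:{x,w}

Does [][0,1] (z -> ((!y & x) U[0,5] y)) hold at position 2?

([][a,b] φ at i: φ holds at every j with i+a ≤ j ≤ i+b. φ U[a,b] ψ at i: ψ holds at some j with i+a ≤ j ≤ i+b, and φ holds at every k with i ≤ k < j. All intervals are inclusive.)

Check (z -> ((!y & x) U[0,5] y)) at every j in [2,3]:
  j=2: antecedent true; consequent fails → ✗
  j=3: antecedent false → ✓
Fails at j=2 → formula fails.

No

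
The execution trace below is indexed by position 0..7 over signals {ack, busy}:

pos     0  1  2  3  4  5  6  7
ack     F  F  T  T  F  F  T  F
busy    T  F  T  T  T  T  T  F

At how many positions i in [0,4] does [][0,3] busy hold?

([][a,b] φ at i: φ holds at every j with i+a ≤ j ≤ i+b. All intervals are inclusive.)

2

Evaluate at each i in [0,4]:
  i=0: ✗ (fails at j=1)
  i=1: ✗ (fails at j=1)
  i=2: ✓ (all of [2,5])
  i=3: ✓ (all of [3,6])
  i=4: ✗ (fails at j=7)
Positions where it holds: {2, 3} → 2.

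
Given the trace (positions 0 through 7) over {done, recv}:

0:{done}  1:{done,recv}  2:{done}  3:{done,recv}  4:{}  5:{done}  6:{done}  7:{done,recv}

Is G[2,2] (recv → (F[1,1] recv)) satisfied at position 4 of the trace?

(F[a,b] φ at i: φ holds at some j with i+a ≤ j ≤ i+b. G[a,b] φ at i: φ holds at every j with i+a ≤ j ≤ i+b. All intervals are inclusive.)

Check (recv → (F[1,1] recv)) at every j in [6,6]:
  j=6: antecedent false → ✓
All positions satisfy it → formula holds.

True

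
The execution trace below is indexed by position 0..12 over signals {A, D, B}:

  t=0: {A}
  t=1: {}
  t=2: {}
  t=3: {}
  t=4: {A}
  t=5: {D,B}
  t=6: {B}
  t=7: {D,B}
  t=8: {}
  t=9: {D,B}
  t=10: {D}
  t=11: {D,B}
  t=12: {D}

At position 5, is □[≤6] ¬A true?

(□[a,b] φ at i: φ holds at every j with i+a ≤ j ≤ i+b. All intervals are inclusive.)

Yes

Check ¬A at every j in [5,11]:
  j=5: true
  j=6: true
  j=7: true
  j=8: true
  j=9: true
  j=10: true
  j=11: true
All positions satisfy it → formula holds.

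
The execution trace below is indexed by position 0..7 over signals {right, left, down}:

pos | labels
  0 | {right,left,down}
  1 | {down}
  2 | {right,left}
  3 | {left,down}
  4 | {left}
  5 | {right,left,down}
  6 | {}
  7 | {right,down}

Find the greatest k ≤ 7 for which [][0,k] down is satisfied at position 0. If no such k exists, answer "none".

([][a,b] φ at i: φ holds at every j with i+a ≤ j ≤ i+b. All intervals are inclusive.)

1

down must hold from j=0 onward; find where it first fails.
  j=0: holds
  j=1: holds
  j=2: fails
Holds on [0,1], so largest k = 1.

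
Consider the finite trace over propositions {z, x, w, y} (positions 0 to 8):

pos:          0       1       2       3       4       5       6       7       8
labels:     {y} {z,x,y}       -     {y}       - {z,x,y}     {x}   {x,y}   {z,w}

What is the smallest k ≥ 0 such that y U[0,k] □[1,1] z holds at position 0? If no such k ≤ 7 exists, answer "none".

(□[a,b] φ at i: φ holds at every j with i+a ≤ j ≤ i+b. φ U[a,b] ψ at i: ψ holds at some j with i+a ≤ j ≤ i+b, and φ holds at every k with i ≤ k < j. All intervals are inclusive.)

0

Need earliest j ≥ 0 with □[1,1] z, and y at every k in [0,j-1].
  j=0: rhs holds (empty prefix). k = 0.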